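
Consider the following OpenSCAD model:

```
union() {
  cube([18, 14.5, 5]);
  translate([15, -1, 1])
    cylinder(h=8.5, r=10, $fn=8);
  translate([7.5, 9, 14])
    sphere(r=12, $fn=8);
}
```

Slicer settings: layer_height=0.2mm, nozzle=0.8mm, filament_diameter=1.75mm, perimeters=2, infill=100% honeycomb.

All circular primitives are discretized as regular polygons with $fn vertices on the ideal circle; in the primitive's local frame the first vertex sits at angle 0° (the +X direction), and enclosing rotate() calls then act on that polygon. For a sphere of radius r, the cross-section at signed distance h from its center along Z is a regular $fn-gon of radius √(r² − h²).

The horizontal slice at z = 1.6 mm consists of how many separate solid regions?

At z = 1.6 mm: the cube is present — its section is the full 18×14.5 rectangle; the r=10 cylinder at (15, -1) contributes a regular 8-gon of circumradius 10; the sphere at (7.5, 9) is absent (|z−center|=12.400 > r=12); Combining (union): the regions partially overlap (shared area 86.05 mm²), so overlapping operands fuse into one piece — 1 connected region. The result has 1 disconnected region.

1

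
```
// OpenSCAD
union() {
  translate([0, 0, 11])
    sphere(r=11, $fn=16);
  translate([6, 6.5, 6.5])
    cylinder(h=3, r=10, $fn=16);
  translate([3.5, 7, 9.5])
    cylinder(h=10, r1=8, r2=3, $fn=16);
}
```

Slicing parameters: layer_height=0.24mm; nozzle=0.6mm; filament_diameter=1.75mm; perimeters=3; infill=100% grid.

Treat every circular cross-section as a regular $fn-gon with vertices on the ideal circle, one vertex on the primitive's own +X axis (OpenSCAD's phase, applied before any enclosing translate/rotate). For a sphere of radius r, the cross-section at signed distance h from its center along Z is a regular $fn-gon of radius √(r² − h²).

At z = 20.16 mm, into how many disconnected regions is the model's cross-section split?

At z = 20.16 mm: the r=11 sphere contributes a regular 16-gon of circumradius √(11²−9.16²) = 6.091; the cylinder at (6, 6.5) is not intersected at this z (z outside [6.5, 9.5]); the cone at (3.5, 7) is not intersected at this z (z outside [9.5, 19.5]); Combining (union): only the r=11 sphere is present, so the union is just that shape — 1 connected region. The result has 1 disconnected region.

1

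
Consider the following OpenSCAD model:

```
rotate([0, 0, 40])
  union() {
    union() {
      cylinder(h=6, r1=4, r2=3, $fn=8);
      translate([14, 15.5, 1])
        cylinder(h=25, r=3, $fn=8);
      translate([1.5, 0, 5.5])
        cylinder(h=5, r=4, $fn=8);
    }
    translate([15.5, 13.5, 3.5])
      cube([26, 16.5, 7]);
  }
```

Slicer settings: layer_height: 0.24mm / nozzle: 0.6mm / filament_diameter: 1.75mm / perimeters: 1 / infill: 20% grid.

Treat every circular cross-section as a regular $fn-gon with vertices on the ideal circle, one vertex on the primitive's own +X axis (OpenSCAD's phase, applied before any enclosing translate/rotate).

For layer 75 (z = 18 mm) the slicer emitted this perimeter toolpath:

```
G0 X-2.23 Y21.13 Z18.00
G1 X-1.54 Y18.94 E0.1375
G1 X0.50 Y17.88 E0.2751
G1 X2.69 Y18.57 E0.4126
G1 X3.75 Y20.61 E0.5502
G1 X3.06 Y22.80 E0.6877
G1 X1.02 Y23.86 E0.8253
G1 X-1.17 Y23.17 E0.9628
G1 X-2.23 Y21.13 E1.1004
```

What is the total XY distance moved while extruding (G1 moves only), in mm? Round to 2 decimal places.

Sum the Euclidean lengths of each G1 segment: total = 18.38 mm.

18.38 mm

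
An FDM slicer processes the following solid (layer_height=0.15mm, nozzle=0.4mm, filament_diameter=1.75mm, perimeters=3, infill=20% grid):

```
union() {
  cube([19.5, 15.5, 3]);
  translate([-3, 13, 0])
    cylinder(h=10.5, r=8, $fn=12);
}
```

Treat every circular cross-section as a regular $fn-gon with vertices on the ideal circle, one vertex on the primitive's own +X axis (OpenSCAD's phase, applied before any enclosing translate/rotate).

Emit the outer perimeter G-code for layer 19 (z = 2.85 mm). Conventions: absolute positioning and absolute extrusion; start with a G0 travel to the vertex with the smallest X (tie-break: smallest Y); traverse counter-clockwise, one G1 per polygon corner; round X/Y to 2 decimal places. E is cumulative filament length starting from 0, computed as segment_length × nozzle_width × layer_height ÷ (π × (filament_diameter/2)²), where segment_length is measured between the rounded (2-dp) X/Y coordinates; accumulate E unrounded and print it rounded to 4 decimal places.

G0 X-11.00 Y13.00 Z2.85
G1 X-9.93 Y9.00 E0.1033
G1 X-7.00 Y6.07 E0.2067
G1 X-3.00 Y5.00 E0.3099
G1 X0.00 Y5.80 E0.3874
G1 X0.00 Y0.00 E0.5321
G1 X19.50 Y0.00 E1.0185
G1 X19.50 Y15.50 E1.4052
G1 X4.33 Y15.50 E1.7836
G1 X3.93 Y17.00 E1.8223
G1 X1.00 Y19.93 E1.9257
G1 X-3.00 Y21.00 E2.0289
G1 X-7.00 Y19.93 E2.1322
G1 X-9.93 Y17.00 E2.2356
G1 X-11.00 Y13.00 E2.3389

At z = 2.85 mm: the 19.5×15.5 cube contributes its full rectangle; the cylinder at (-3, 13): section is a regular 12-gon, circumradius r=8; Combining (union): the regions partially overlap (shared area 36.87 mm²), so overlapping operands fuse into one piece — 1 connected region. The outline is a single polygon with 14 vertices. Extrusion per mm of travel: 0.4 × 0.15 / (π × 0.875²) = 0.024945. Accumulating E over each segment gives final E = 2.3389.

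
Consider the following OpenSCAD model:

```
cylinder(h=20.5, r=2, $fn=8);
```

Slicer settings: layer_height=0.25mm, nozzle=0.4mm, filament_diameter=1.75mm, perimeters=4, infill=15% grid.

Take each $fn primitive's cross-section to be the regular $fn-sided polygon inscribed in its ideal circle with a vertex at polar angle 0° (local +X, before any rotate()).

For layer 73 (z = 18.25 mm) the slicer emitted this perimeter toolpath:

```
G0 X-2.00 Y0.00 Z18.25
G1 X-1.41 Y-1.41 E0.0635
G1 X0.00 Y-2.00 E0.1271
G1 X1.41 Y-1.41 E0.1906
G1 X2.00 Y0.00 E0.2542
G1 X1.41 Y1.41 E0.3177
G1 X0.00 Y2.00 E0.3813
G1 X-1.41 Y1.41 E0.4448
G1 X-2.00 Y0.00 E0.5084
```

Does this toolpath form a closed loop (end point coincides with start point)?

yes

Start point (G0): (-2.00, 0.00). End point (last G1): the path returns to the start — closed.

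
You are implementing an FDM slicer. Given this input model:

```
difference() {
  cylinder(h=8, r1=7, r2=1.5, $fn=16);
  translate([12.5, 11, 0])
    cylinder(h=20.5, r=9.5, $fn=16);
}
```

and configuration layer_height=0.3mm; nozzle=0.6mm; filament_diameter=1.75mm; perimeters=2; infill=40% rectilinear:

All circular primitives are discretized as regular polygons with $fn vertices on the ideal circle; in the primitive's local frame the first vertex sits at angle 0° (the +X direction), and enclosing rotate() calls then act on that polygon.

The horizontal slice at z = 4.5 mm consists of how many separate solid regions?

1

At z = 4.5 mm: the cone (r1=7→r2=1.5) has section circumradius 3.906 here — a regular 16-gon; the cylinder at (12.5, 11): section is a regular 16-gon, circumradius r=9.5; Subtracting the remaining from the first: starting from the cone, the r=9.5 cylinder at (12.5, 11) misses the remaining region (no effect) — 1 connected region. The result has 1 disconnected region.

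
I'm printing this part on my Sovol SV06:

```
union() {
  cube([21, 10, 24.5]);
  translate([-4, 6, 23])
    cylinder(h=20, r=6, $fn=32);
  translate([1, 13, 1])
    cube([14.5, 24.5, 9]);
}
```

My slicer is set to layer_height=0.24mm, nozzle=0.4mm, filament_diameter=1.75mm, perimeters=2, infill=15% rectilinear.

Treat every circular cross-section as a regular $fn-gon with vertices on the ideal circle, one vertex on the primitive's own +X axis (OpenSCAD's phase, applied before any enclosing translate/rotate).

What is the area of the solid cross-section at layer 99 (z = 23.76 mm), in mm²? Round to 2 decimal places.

310.28 mm²

At z = 23.76 mm: the cube is present — its section is the full 21×10 rectangle (area 210.00 mm²); the r=6 cylinder at (-4, 6) contributes a regular 32-gon of circumradius 6 (area = (32/2)·6.000²·sin(360°/32) = 112.37 mm²); the cube at (1, 13) is not intersected at this z (z outside [1, 10]); Taking the union: the regions partially overlap — summed areas 322.37 mm² minus the doubly-counted overlap 12.09 mm² gives 310.28 mm² — area = 310.28 mm². Overall, the cross-section is a single solid region. Net area = 310.28 mm².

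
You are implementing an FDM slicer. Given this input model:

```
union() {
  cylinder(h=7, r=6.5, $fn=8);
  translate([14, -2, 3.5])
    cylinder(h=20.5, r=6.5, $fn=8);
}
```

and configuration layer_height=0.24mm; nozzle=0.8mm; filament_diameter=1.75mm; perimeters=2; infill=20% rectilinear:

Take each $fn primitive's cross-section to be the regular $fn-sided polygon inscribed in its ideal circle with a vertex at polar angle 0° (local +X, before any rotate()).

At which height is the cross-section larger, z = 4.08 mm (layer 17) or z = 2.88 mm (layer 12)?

Layer 17 (z = 4.08): the r=6.5 cylinder contributes a regular 8-gon of circumradius 6.5 (area = (8/2)·6.500²·sin(360°/8) = 119.50 mm²); the r=6.5 cylinder at (14, -2) contributes a regular 8-gon of circumradius 6.5 (area = (8/2)·6.500²·sin(360°/8) = 119.50 mm²); Merging all regions: the 2 present regions are separate (no shared area or edge), so areas and boundary lengths simply add and each stays a separate island — area = 239.00 mm². So its area = 239.00 mm². Layer 12 (z = 2.88): the r=6.5 cylinder gives a regular 8-gon of circumradius 6.5 (constant along its height) (area = (8/2)·6.500²·sin(360°/8) = 119.50 mm²); the cylinder at (14, -2) is not intersected at this z (z outside [3.5, 24]); Taking the union: only the r=6.5 cylinder is present, so the union is just that shape — area = 119.50 mm². So its area = 119.50 mm². Layer 17 is larger (239.00 vs 119.50 mm²).

layer 17 (z = 4.08 mm)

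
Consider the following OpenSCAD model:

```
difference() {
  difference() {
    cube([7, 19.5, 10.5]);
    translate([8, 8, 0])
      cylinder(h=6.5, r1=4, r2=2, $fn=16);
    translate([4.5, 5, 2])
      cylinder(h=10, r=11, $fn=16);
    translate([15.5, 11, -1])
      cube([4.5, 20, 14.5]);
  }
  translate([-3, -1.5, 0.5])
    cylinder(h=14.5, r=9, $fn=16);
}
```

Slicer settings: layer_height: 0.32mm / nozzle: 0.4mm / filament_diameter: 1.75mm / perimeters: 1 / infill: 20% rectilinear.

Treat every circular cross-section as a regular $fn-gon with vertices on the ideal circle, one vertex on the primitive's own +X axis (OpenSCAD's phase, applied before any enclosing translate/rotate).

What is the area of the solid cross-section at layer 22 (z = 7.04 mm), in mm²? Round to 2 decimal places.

At z = 7.04 mm: the 7×19.5 cube contributes its full rectangle (area 136.50 mm²); the cone at (8, 8) is not intersected at this z (z outside [0, 6.5]); the r=11 cylinder at (4.5, 5) gives a regular 16-gon of circumradius 11 (constant along its height) (area = (16/2)·11.000²·sin(360°/16) = 370.44 mm²); the 4.5×20 cube at (15.5, 11) contributes its full rectangle (area 90.00 mm²); Subtracting the remaining from the first: starting from the 7×19.5 cube (136.50 mm²), the r=11 cylinder at (4.5, 5) partially overlaps it — only the 109.34 mm² overlap (of its 370.44 mm²) is removed, clipping the outline; the 4.5×20 cube at (15.5, 11) misses the remaining region (no effect) — area = 27.16 mm²; the r=9 cylinder at (-3, -1.5) contributes a regular 16-gon of circumradius 9 (area = (16/2)·9.000²·sin(360°/16) = 247.98 mm²); Subtracting the remaining from the first: starting from the result so far (27.16 mm²), the r=9 cylinder at (-3, -1.5) misses the remaining region (no effect) — area = 27.16 mm². Overall, the cross-section is a single solid region. Net area = 27.16 mm².

27.16 mm²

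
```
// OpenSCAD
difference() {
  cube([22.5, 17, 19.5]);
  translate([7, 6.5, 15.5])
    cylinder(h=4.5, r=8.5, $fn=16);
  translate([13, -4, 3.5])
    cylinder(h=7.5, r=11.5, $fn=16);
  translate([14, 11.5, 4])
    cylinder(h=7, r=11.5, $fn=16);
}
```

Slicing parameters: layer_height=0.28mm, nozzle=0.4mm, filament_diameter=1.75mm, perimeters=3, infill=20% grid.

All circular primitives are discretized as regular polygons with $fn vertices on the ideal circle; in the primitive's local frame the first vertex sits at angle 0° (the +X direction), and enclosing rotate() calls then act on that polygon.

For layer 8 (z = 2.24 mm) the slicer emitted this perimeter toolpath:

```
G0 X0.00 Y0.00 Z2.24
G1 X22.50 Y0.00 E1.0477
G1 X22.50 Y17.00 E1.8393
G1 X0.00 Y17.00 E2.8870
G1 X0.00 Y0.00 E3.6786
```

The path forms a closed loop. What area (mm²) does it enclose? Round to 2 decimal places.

382.50 mm²

Apply the shoelace formula to the sequence of (X, Y) vertices; enclosed area = 382.50 mm².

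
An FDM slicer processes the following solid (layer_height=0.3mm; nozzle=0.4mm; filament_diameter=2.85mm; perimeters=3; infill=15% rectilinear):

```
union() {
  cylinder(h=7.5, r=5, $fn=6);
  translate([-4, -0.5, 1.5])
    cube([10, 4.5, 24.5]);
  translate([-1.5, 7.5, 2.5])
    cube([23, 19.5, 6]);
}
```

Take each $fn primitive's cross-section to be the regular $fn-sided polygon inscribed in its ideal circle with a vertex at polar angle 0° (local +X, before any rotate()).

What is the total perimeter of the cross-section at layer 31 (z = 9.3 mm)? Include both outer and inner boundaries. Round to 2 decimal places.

At z = 9.3 mm: the cylinder is absent (z outside [0, 7.5]); the 10×4.5 cube at (-4, -0.5) contributes its full rectangle (perimeter 29.00 mm); the cube at (-1.5, 7.5) is not intersected at this z (z outside [2.5, 8.5]); Taking the union: only the 10×4.5 cube at (-4, -0.5) is present, so the union is just that shape — boundary = 29.00 mm. Overall, the cross-section is a single solid region. Total boundary length (outer) = 29.00 mm.

29.00 mm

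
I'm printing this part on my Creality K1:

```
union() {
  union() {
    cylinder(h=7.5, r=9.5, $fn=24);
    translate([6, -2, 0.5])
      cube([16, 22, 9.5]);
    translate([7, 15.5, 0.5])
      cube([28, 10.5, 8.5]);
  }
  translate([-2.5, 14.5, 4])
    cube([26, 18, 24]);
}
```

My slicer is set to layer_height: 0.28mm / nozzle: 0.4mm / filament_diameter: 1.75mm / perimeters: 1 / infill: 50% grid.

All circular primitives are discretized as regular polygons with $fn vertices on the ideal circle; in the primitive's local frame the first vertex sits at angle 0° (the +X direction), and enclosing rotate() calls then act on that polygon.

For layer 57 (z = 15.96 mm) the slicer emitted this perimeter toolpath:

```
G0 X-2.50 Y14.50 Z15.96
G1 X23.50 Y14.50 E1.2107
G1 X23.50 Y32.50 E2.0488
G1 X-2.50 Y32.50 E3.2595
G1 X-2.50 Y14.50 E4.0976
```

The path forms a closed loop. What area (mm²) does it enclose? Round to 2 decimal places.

Apply the shoelace formula to the sequence of (X, Y) vertices; enclosed area = 468.00 mm².

468.00 mm²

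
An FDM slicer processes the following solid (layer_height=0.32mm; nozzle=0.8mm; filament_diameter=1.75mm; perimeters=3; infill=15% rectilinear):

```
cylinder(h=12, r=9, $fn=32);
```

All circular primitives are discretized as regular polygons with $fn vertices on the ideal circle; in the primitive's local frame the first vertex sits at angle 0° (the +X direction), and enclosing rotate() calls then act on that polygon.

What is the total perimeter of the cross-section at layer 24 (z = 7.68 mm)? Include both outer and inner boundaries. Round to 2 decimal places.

56.46 mm

At z = 7.68 mm: the r=9 cylinder gives a regular 32-gon of circumradius 9 (constant along its height) (perimeter = 2·32·9.000·sin(180°/32) = 56.46 mm). Overall, the cross-section is a single solid region. Total boundary length (outer) = 56.46 mm.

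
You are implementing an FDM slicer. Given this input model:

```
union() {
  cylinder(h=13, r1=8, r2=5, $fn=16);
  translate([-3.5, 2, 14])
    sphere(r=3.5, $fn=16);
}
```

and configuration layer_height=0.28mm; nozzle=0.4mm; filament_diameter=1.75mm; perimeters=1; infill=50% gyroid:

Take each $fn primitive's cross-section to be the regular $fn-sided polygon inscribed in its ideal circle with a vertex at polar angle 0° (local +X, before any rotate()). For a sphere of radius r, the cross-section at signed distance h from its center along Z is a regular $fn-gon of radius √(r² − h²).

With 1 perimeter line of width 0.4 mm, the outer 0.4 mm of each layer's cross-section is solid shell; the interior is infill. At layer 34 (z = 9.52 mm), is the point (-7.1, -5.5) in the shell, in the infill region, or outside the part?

At z = 9.52 mm: the cone (r1=8→r2=5) has section circumradius 5.803 here — a regular 16-gon; the sphere at (-3.5, 2) is absent (|z−center|=4.480 > r=3.5); Merging all regions: only the cone is present, so the union is just that shape — 1 connected region. Overall, the cross-section is a single solid region. The nearest boundary edge runs (-5.36, -2.22)→(-4.10, -4.10); distance from the point to it = 3.27 mm. The point is not inside any of the regions above, so it lies outside the cross-section (3.27 mm from the nearest boundary).

outside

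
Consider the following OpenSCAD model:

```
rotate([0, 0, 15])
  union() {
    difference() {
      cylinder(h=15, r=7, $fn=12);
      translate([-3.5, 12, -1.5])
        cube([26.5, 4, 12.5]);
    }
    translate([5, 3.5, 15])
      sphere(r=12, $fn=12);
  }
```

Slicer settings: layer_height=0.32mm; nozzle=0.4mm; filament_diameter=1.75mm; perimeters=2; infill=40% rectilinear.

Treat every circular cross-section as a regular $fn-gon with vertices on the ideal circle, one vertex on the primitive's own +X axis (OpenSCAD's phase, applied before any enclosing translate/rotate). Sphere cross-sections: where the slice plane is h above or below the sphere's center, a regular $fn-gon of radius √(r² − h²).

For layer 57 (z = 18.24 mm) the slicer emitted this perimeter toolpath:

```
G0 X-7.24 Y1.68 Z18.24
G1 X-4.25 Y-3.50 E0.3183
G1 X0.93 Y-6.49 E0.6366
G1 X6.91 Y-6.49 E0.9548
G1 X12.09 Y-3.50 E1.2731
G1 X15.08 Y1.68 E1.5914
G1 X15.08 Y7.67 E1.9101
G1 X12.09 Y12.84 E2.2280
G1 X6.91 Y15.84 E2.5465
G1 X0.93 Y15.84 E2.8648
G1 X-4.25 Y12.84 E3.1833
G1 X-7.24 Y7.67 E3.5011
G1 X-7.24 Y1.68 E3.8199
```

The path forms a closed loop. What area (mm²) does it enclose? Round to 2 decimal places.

Apply the shoelace formula to the sequence of (X, Y) vertices; enclosed area = 400.61 mm².

400.61 mm²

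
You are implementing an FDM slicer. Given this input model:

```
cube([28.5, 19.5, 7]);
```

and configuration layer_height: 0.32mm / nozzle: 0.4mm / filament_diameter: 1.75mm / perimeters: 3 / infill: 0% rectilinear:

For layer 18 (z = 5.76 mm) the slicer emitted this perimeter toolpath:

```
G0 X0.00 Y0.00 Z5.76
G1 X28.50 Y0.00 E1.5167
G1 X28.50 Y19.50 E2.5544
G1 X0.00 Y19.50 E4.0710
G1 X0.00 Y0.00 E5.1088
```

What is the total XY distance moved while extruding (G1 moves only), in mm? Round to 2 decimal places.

96.00 mm

Sum the Euclidean lengths of each G1 segment: total = 96.00 mm.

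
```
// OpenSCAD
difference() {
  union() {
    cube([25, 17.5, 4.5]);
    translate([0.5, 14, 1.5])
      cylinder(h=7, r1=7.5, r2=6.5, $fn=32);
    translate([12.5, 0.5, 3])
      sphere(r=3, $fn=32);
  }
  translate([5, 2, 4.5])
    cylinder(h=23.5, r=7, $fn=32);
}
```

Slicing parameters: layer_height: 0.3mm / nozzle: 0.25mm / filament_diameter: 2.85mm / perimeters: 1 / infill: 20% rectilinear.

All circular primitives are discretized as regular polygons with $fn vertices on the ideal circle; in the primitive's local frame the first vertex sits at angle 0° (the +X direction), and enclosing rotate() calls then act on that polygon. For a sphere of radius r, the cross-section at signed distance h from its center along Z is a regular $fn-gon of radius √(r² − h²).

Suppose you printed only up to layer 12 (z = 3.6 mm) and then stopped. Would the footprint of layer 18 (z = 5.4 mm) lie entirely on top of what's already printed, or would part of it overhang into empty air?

Compare the two slices. At z = 3.6: the cube (footprint 25×17.5) is included at this height (area 437.50 mm²); the cone at (0.5, 14) contributes a regular 32-gon of circumradius 7.200 (interpolated between r1=7.5 and r2=6.5 at t=0.300) (area = (32/2)·7.200²·sin(360°/32) = 161.82 mm²); the r=3 sphere at (12.5, 0.5) slices to a regular 32-gon of circumradius 2.939 (√(r²−h²) with h=0.6 from center) (area = (32/2)·2.939²·sin(360°/32) = 26.97 mm²); Combining (union): the regions partially overlap — summed areas 626.29 mm² minus the doubly-counted overlap 86.27 mm² gives 540.01 mm² — area = 540.01 mm²; the cylinder at (5, 2) does not reach this height (z outside [4.5, 28]); After the difference (first − rest): none of the subtracted shapes is present at this height, so that combined region is unchanged — area = 540.01 mm². At z = 5.4: the cube is absent (z outside [0, 4.5]); the cone at (0.5, 14): at t=0.557 of its height the radius interpolates to r₁+(r₂−r₁)t = 6.943, giving a regular 32-gon of that circumradius (area = (32/2)·6.943²·sin(360°/32) = 150.46 mm²); the r=3 sphere at (12.5, 0.5) slices to a regular 32-gon of circumradius 1.800 (√(r²−h²) with h=2.4 from center) (area = (32/2)·1.800²·sin(360°/32) = 10.11 mm²); Merging all regions: the 2 present regions are separate (no shared area or edge), so areas and boundary lengths simply add and each stays a separate island — area = 160.58 mm²; the r=7 cylinder at (5, 2) gives a regular 32-gon of circumradius 7 (constant along its height) (area = (32/2)·7.000²·sin(360°/32) = 152.95 mm²); After the difference (first − rest): starting from that combined region (160.58 mm²), the r=7 cylinder at (5, 2) partially overlaps it — only the 6.42 mm² overlap (of its 152.95 mm²) is removed, clipping the outline — area = 154.16 mm². Checking containment: the cross-section at z = 5.4 is a subset of the cross-section at z = 3.6.

entirely on top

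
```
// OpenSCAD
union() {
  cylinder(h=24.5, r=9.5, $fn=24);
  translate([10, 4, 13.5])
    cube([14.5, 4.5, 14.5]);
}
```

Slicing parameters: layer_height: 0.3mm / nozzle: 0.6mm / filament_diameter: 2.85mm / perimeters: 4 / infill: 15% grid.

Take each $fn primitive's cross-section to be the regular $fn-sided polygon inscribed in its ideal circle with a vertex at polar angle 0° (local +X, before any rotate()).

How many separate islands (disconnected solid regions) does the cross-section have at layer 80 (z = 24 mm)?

2

At z = 24 mm: the r=9.5 cylinder gives a regular 24-gon of circumradius 9.5 (constant along its height); the 14.5×4.5 cube at (10, 4) contributes its full rectangle; Combining (union): the 2 present regions are separate (no shared area or edge), so areas and boundary lengths simply add and each stays a separate island — 2 connected regions. Overall, the cross-section has 2 separate islands. Island count = 2.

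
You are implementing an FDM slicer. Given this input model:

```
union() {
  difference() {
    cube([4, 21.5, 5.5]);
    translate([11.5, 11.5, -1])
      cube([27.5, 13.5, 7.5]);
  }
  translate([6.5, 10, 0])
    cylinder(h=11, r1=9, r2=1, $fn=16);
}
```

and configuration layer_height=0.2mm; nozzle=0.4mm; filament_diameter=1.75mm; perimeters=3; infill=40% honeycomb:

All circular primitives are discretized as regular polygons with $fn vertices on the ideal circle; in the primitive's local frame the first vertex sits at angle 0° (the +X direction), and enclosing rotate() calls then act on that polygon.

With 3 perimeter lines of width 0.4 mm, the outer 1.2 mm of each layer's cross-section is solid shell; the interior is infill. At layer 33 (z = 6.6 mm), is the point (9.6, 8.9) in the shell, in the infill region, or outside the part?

shell

At z = 6.6 mm: the cube is not intersected at this z (z outside [0, 5.5]); the cube at (11.5, 11.5) is not intersected at this z (z outside [-1, 6.5]); Subtracting the remaining from the first: the first operand is absent here, so nothing remains; the cone at (6.5, 10): at t=0.600 of its height the radius interpolates to r₁+(r₂−r₁)t = 4.200, giving a regular 16-gon of that circumradius; Taking the union: only the cone at (6.5, 10) is present, so the union is just that shape — 1 connected region. Overall, the cross-section is a single solid region. The nearest boundary edge runs (10.38, 8.39)→(10.70, 10.00); distance from the point to it = 0.86 mm. The point is inside the cross-section, 0.86 mm from the nearest boundary — within the 1.2 mm shell band (3 × 0.4).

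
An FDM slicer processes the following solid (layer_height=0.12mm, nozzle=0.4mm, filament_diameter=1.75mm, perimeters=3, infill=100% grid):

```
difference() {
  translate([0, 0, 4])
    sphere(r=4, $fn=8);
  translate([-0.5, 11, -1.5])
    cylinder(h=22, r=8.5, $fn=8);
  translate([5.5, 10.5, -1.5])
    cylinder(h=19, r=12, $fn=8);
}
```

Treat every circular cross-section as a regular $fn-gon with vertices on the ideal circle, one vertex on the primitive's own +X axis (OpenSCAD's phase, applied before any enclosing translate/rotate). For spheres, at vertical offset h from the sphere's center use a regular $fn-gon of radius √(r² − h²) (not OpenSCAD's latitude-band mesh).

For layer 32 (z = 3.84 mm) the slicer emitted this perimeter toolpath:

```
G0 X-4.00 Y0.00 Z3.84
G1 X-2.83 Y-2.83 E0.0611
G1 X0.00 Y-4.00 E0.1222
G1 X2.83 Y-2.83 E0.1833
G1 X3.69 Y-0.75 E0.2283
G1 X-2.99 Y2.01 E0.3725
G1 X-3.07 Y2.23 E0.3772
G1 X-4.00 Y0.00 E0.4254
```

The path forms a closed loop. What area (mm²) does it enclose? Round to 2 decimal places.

27.94 mm²

Apply the shoelace formula to the sequence of (X, Y) vertices; enclosed area = 27.94 mm².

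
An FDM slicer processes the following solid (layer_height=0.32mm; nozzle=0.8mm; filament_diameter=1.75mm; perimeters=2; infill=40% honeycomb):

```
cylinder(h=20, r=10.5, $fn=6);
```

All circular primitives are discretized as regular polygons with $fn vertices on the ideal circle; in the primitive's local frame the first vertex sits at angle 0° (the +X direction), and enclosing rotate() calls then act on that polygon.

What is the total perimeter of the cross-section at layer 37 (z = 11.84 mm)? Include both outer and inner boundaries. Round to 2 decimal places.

63.00 mm

At z = 11.84 mm: the r=10.5 cylinder contributes a regular 6-gon of circumradius 10.5 (perimeter = 2·6·10.500·sin(180°/6) = 63.00 mm). Overall, the cross-section is a single solid region. Total boundary length (outer) = 63.00 mm.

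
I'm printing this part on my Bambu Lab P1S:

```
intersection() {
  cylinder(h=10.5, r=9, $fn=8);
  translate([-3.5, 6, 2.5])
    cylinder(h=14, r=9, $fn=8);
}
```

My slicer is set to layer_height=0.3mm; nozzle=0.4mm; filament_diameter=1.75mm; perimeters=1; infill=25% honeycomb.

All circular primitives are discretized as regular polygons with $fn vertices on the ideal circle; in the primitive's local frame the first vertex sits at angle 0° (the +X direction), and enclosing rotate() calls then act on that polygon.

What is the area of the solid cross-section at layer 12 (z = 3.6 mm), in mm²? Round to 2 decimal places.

113.76 mm²

At z = 3.6 mm: the r=9 cylinder gives a regular 8-gon of circumradius 9 (constant along its height) (area = (8/2)·9.000²·sin(360°/8) = 229.10 mm²); the r=9 cylinder at (-3.5, 6) contributes a regular 8-gon of circumradius 9 (area = (8/2)·9.000²·sin(360°/8) = 229.10 mm²); After intersecting: the r=9 cylinder at (-3.5, 6) partially overlaps the r=9 cylinder; clipping to the common part keeps 113.76 mm² — area = 113.76 mm². Overall, the cross-section is a single solid region. Net area = 113.76 mm².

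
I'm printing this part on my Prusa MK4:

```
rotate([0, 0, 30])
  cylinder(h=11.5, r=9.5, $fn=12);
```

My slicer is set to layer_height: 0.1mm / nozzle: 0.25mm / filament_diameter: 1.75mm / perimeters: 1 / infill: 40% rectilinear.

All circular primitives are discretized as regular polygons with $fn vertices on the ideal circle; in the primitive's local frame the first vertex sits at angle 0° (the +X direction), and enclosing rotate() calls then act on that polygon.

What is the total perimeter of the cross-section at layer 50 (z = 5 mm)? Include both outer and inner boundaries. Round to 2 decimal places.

At z = 5 mm: the r=9.5 cylinder gives a regular 12-gon of circumradius 9.5 (constant along its height) (perimeter = 2·12·9.500·sin(180°/12) = 59.01 mm); (whole slice rotated 30° about Z — lengths, areas and connectivity unchanged). Overall, the cross-section is a single solid region. Total boundary length (outer) = 59.01 mm.

59.01 mm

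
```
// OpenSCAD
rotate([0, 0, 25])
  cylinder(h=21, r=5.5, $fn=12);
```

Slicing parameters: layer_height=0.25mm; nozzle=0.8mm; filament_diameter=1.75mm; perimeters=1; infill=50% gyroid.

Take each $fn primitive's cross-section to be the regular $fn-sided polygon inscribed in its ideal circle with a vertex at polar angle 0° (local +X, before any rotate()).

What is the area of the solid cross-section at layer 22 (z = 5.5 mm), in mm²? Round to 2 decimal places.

90.75 mm²

At z = 5.5 mm: the cylinder: section is a regular 12-gon, circumradius r=5.5 (area = (12/2)·5.500²·sin(360°/12) = 90.75 mm²); (rotated 25° about Z; rotation is an isometry so areas/perimeters/island counts are preserved). Overall, the cross-section is a single solid region. Net area = 90.75 mm².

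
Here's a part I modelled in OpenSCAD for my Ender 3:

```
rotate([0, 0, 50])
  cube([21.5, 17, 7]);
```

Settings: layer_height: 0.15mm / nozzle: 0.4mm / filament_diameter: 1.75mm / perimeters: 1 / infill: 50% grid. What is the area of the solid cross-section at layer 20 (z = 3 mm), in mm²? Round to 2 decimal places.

At z = 3 mm: the 21.5×17 cube contributes its full rectangle (area 365.50 mm²); (whole slice rotated 50° about Z — lengths, areas and connectivity unchanged). Overall, the cross-section is a single solid region. Net area = 365.50 mm².

365.50 mm²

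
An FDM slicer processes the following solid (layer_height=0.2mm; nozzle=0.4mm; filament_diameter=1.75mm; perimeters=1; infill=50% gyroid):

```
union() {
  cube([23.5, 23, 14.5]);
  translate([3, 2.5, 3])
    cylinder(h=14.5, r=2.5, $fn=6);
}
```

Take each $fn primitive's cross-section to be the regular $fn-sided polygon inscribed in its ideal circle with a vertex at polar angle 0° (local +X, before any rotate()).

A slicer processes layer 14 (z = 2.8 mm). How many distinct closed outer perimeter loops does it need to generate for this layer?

1

At z = 2.8 mm: the cube is present — its section is the full 23.5×23 rectangle; the cylinder at (3, 2.5) is absent (z outside [3, 17.5]); Combining (union): only the 23.5×23 cube is present, so the union is just that shape — 1 connected region. The result has 1 disconnected region.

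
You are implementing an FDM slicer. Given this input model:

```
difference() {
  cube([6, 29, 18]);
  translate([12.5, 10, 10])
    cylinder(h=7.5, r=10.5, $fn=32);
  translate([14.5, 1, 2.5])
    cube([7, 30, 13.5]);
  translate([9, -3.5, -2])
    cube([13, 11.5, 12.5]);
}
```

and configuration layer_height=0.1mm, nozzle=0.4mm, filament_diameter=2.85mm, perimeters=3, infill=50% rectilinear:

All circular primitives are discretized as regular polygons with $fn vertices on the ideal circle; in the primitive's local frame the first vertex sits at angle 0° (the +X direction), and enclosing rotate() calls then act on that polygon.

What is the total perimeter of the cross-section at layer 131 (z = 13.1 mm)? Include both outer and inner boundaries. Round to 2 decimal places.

At z = 13.1 mm: the cube (footprint 6×29) is included at this height (perimeter 70.00 mm); the r=10.5 cylinder at (12.5, 10) gives a regular 32-gon of circumradius 10.5 (constant along its height) (perimeter = 2·32·10.500·sin(180°/32) = 65.87 mm); the cube at (14.5, 1) (footprint 7×30) is included at this height (perimeter 74.00 mm); the cube at (9, -3.5) is not intersected at this z (z outside [-2, 10.5]); Taking the first minus the rest: starting from the 6×29 cube, the r=10.5 cylinder at (12.5, 10) partially overlaps it — only the 45.34 mm² overlap (of its 344.14 mm²) is removed, clipping the outline; the 7×30 cube at (14.5, 1) misses the remaining region (no effect) — boundary = 72.49 mm. Overall, the cross-section is a single solid region. Total boundary length (outer) = 72.49 mm.

72.49 mm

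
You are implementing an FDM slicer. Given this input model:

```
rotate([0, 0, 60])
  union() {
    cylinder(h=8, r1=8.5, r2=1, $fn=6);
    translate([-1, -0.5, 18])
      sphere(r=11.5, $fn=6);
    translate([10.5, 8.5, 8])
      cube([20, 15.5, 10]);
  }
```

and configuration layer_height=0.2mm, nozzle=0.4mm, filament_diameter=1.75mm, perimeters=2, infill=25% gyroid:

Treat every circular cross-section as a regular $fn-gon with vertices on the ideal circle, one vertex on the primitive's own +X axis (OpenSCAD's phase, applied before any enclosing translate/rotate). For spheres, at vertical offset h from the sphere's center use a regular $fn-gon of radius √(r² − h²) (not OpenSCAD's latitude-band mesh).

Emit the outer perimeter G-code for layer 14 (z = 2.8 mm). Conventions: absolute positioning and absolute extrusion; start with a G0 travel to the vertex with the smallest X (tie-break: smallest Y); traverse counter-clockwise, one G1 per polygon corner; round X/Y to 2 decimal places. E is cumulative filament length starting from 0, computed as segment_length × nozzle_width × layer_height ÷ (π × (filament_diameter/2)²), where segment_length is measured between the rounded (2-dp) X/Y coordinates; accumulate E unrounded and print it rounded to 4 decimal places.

At z = 2.8 mm: the cone contributes a regular 6-gon of circumradius 5.875 (interpolated between r1=8.5 and r2=1 at t=0.350); the sphere at (-1, -0.5) does not reach this height (|z−center|=15.200 > r=11.5); the cube at (10.5, 8.5) is absent (z outside [8, 18]); Combining (union): only the cone is present, so the union is just that shape — 1 connected region; (whole slice rotated 60° about Z — lengths, areas and connectivity unchanged). The outline is a single polygon with 6 vertices. Extrusion per mm of travel: 0.4 × 0.2 / (π × 0.875²) = 0.033260. Accumulating E over each segment gives final E = 1.1732.

G0 X-5.88 Y0.00 Z2.80
G1 X-2.94 Y-5.09 E0.1955
G1 X2.94 Y-5.09 E0.3911
G1 X5.88 Y0.00 E0.5866
G1 X2.94 Y5.09 E0.7821
G1 X-2.94 Y5.09 E0.9777
G1 X-5.88 Y0.00 E1.1732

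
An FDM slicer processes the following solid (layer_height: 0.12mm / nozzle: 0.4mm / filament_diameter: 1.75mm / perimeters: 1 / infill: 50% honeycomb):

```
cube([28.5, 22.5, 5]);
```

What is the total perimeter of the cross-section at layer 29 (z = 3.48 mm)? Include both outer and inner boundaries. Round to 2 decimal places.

102.00 mm

At z = 3.48 mm: the cube is present — its section is the full 28.5×22.5 rectangle (perimeter 102.00 mm). Overall, the cross-section is a single solid region. Total boundary length (outer) = 102.00 mm.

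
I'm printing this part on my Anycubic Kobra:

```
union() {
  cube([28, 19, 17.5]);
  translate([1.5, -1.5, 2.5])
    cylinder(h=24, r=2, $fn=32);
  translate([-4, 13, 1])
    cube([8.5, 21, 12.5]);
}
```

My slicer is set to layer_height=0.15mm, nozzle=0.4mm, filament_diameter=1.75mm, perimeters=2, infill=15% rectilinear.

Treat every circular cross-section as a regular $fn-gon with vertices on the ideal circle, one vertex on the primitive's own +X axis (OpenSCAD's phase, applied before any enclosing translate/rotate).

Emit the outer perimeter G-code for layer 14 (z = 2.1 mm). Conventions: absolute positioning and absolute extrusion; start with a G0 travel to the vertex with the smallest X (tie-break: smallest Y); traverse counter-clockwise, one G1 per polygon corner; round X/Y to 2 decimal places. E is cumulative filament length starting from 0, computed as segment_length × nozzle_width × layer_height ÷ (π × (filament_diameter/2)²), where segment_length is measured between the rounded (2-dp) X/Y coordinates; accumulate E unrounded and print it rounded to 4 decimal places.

G0 X-4.00 Y13.00 Z2.10
G1 X0.00 Y13.00 E0.0998
G1 X0.00 Y0.00 E0.4241
G1 X28.00 Y0.00 E1.1225
G1 X28.00 Y19.00 E1.5965
G1 X4.50 Y19.00 E2.1827
G1 X4.50 Y34.00 E2.5569
G1 X-4.00 Y34.00 E2.7689
G1 X-4.00 Y13.00 E3.2928

At z = 2.1 mm: the cube (footprint 28×19) is included at this height; the cylinder at (1.5, -1.5) does not reach this height (z outside [2.5, 26.5]); the cube at (-4, 13) is present — its section is the full 8.5×21 rectangle; Taking the union: the regions partially overlap (shared area 27.00 mm²), so overlapping operands fuse into one piece — 1 connected region. The outline is a single polygon with 8 vertices. Extrusion per mm of travel: 0.4 × 0.15 / (π × 0.875²) = 0.024945. Accumulating E over each segment gives final E = 3.2928.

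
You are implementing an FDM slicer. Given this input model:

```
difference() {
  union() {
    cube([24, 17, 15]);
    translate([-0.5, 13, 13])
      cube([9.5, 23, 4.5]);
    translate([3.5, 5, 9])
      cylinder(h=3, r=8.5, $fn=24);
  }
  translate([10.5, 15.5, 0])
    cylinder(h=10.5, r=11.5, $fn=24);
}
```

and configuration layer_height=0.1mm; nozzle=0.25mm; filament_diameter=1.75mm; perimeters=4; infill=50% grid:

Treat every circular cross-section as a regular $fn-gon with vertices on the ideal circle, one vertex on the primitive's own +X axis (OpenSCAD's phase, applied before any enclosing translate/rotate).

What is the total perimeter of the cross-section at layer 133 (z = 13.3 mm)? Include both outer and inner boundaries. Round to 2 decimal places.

121.00 mm

At z = 13.3 mm: the cube is present — its section is the full 24×17 rectangle (perimeter 82.00 mm); the cube at (-0.5, 13) (footprint 9.5×23) is included at this height (perimeter 65.00 mm); the cylinder at (3.5, 5) is absent (z outside [9, 12]); Combining (union): the regions partially overlap (shared area 36.00 mm²), so the edge portions inside another operand are dropped and the merged outline is re-measured after clipping — boundary = 121.00 mm; the cylinder at (10.5, 15.5) is absent (z outside [0, 10.5]); After the difference (first − rest): none of the subtracted shapes is present at this height, so the result so far is unchanged — boundary = 121.00 mm. Overall, the cross-section is a single solid region. Total boundary length (outer) = 121.00 mm.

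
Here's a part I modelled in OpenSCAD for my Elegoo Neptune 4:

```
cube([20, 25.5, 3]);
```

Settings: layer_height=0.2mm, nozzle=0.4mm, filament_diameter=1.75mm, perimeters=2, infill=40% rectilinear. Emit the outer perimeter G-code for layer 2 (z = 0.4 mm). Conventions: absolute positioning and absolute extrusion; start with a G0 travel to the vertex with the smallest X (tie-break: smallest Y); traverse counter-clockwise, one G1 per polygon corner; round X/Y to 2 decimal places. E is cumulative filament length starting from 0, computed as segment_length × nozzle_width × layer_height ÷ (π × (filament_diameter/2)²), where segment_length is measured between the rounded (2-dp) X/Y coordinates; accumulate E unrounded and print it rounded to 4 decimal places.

At z = 0.4 mm: the cube is present — its section is the full 20×25.5 rectangle. The outline is a single polygon with 4 vertices. Extrusion per mm of travel: 0.4 × 0.2 / (π × 0.875²) = 0.033260. Accumulating E over each segment gives final E = 3.0267.

G0 X0.00 Y0.00 Z0.40
G1 X20.00 Y0.00 E0.6652
G1 X20.00 Y25.50 E1.5133
G1 X0.00 Y25.50 E2.1785
G1 X0.00 Y0.00 E3.0267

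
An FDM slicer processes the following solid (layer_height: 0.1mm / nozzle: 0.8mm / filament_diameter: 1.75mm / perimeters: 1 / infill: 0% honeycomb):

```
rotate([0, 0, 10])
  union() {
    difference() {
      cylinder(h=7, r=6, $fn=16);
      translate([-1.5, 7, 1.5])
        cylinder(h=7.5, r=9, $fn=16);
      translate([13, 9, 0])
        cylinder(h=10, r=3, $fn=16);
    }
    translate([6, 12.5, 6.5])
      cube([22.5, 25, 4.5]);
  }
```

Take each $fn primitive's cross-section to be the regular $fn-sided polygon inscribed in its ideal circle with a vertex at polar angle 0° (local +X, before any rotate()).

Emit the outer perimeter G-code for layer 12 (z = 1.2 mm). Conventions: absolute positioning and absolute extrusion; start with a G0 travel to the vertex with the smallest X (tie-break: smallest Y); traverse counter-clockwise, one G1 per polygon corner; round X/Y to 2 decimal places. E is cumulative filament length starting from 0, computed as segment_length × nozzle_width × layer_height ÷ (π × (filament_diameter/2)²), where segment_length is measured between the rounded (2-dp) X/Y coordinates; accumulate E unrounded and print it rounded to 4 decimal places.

G0 X-5.91 Y-1.04 Z1.20
G1 X-5.06 Y-3.22 E0.0778
G1 X-3.44 Y-4.91 E0.1557
G1 X-1.30 Y-5.86 E0.2336
G1 X1.04 Y-5.91 E0.3114
G1 X3.22 Y-5.06 E0.3892
G1 X4.91 Y-3.44 E0.4671
G1 X5.86 Y-1.30 E0.5450
G1 X5.91 Y1.04 E0.6228
G1 X5.06 Y3.22 E0.7006
G1 X3.44 Y4.91 E0.7785
G1 X1.30 Y5.86 E0.8564
G1 X-1.04 Y5.91 E0.9342
G1 X-3.22 Y5.06 E1.0120
G1 X-4.91 Y3.44 E1.0899
G1 X-5.86 Y1.30 E1.1678
G1 X-5.91 Y-1.04 E1.2456

At z = 1.2 mm: the r=6 cylinder contributes a regular 16-gon of circumradius 6; the cylinder at (-1.5, 7) is not intersected at this z (z outside [1.5, 9]); the cylinder at (13, 9): section is a regular 16-gon, circumradius r=3; Subtracting the remaining from the first: starting from the r=6 cylinder, the r=3 cylinder at (13, 9) misses the remaining region (no effect) — 1 connected region; the cube at (6, 12.5) does not reach this height (z outside [6.5, 11]); Taking the union: only the result so far is present, so the union is just that shape — 1 connected region; (whole slice rotated 10° about Z — lengths, areas and connectivity unchanged). The outline is a single polygon with 16 vertices. Extrusion per mm of travel: 0.8 × 0.1 / (π × 0.875²) = 0.033260. Accumulating E over each segment gives final E = 1.2456.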